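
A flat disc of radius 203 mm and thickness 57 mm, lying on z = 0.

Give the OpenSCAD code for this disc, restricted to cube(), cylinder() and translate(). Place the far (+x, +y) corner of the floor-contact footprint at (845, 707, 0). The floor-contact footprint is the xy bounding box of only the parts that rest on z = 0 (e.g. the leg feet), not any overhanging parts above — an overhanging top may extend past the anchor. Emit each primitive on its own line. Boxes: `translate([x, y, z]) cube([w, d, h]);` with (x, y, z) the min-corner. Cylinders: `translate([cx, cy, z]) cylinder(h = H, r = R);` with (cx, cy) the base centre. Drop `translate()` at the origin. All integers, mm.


translate([642, 504, 0]) cylinder(h = 57, r = 203);


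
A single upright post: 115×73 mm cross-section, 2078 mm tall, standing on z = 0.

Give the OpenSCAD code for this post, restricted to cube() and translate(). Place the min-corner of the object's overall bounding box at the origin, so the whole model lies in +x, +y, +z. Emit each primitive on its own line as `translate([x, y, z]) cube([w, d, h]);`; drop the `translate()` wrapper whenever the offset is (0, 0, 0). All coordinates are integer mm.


cube([115, 73, 2078]);


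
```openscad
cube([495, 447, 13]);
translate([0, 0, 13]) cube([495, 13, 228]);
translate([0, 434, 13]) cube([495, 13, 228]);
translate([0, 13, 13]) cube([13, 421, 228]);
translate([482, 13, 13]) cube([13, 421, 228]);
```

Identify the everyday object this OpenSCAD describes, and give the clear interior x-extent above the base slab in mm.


An open box. The internal width is 469 mm.

A 495×447 base slab with four walls standing on it — an open box. The base is 495 mm wide and the walls are 13 mm thick, so the internal width is 495 − 2 × 13 = 469 mm.


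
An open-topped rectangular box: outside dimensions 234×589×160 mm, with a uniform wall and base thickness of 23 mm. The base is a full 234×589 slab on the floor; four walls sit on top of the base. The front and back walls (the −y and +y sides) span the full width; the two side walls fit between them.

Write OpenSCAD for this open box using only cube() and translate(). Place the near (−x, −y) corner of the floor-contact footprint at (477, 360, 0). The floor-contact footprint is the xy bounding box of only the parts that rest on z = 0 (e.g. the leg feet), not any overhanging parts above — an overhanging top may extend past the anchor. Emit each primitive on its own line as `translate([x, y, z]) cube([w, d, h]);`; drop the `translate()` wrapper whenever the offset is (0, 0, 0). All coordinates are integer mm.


translate([477, 360, 0]) cube([234, 589, 23]);
translate([477, 360, 23]) cube([234, 23, 137]);
translate([477, 926, 23]) cube([234, 23, 137]);
translate([477, 383, 23]) cube([23, 543, 137]);
translate([688, 383, 23]) cube([23, 543, 137]);


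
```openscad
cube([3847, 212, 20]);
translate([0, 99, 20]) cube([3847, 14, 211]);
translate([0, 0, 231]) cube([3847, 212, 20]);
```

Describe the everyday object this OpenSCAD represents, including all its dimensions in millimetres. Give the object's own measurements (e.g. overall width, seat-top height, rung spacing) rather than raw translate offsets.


An I-beam lying along x, 3847 mm long. Overall section height 251 mm. Two flanges 212 mm wide (y) and 20 mm thick, one on the floor and one at the top; a web 14 mm thick runs between them, centred on the flange width.


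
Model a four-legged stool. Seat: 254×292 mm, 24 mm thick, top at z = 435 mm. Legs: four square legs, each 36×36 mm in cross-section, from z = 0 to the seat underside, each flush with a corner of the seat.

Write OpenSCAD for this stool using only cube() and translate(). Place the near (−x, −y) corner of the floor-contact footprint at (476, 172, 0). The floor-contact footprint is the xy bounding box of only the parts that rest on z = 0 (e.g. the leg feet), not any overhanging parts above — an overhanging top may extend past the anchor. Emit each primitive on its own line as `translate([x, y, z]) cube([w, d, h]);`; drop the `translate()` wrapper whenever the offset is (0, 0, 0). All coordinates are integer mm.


translate([476, 172, 411]) cube([254, 292, 24]);
translate([476, 172, 0]) cube([36, 36, 411]);
translate([694, 172, 0]) cube([36, 36, 411]);
translate([476, 428, 0]) cube([36, 36, 411]);
translate([694, 428, 0]) cube([36, 36, 411]);


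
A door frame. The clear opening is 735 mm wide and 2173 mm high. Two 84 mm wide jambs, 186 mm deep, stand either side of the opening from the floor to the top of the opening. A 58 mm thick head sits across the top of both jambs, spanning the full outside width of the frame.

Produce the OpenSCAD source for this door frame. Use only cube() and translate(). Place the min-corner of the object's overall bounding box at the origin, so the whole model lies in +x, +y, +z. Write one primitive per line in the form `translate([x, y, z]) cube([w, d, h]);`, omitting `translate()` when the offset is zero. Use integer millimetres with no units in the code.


cube([84, 186, 2173]);
translate([819, 0, 0]) cube([84, 186, 2173]);
translate([0, 0, 2173]) cube([903, 186, 58]);


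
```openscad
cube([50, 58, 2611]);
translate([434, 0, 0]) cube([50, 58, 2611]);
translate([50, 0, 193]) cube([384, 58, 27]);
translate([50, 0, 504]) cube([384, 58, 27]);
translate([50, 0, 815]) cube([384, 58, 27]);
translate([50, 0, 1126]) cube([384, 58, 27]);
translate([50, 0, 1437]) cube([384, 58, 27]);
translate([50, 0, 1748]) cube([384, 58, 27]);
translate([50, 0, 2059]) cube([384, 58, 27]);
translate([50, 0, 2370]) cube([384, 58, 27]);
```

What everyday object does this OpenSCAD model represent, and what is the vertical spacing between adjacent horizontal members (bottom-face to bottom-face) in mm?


A ladder. The rung spacing is 311 mm.

Two tall 50×58 posts with 8 short bars between them — a ladder. Adjacent rungs sit at z = 193 and z = 504, so the spacing is 504 − 193 = 311 mm.


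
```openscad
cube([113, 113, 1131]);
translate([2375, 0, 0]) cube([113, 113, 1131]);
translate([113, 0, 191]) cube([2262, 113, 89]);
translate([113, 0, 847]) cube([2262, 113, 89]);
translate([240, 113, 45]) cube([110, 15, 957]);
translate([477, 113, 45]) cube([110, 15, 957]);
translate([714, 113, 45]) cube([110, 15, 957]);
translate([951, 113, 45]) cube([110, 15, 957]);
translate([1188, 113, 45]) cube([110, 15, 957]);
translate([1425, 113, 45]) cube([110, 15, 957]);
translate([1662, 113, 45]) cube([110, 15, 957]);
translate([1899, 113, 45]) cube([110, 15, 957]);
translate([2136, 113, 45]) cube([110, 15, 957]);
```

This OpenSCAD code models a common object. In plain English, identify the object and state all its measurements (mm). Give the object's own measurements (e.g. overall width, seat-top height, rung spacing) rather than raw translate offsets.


A fence section. Two 113×113 mm posts, 1131 mm tall, stand on the floor with a clear span of 2262 mm between their inner faces. Two horizontal rails of 113×89 mm section span the gap between the posts with their undersides at z = 191 mm and z = 847 mm, flush with the posts' −y face. 9 pickets, each 110 mm wide, 15 mm thick and 957 mm tall, are fixed to the +y face of the rails with their bottoms at z = 45 mm, spaced across the span with a 127 mm gap after the −x post and between neighbouring pickets, with 129 mm left before the +x post.


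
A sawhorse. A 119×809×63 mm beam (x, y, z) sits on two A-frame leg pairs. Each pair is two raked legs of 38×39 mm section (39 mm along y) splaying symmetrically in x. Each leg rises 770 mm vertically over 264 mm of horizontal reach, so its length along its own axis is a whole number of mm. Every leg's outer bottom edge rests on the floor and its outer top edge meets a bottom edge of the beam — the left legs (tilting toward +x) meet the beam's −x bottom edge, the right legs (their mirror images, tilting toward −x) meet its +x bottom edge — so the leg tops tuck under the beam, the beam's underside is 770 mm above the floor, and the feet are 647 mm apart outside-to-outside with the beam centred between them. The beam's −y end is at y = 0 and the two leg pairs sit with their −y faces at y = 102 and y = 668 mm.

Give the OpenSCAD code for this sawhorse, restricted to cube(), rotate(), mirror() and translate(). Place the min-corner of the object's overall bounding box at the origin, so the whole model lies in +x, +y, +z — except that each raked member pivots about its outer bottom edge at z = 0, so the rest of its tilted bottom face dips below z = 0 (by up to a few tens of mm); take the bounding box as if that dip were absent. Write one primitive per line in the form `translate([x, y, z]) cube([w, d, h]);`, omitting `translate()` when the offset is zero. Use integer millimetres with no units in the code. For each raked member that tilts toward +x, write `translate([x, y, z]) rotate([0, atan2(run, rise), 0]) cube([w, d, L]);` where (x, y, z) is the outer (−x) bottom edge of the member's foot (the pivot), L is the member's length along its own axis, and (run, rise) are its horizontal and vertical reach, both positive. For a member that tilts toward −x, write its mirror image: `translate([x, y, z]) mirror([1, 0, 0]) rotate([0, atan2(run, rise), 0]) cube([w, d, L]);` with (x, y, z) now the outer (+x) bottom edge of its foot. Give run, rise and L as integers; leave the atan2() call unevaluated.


// leg length = √(264² + 770²) = 814
// right-leg outer foot x = 2·264 + 119 = 647
// beam min-corner = (264, 0, 770)
translate([264, 0, 770]) cube([119, 809, 63]);
translate([0, 102, 0]) rotate([0, atan2(264, 770), 0]) cube([38, 39, 814]);
translate([647, 102, 0]) mirror([1, 0, 0]) rotate([0, atan2(264, 770), 0]) cube([38, 39, 814]);
translate([0, 668, 0]) rotate([0, atan2(264, 770), 0]) cube([38, 39, 814]);
translate([647, 668, 0]) mirror([1, 0, 0]) rotate([0, atan2(264, 770), 0]) cube([38, 39, 814]);


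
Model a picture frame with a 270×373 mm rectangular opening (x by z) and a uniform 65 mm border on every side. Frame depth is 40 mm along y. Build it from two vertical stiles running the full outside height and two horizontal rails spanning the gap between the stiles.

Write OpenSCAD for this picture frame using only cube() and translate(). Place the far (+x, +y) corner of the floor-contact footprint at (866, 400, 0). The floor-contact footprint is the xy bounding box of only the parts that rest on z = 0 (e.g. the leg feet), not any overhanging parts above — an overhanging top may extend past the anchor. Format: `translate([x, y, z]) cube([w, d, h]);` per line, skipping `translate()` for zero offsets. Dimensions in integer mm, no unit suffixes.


translate([466, 360, 0]) cube([65, 40, 503]);
translate([801, 360, 0]) cube([65, 40, 503]);
translate([531, 360, 0]) cube([270, 40, 65]);
translate([531, 360, 438]) cube([270, 40, 65]);


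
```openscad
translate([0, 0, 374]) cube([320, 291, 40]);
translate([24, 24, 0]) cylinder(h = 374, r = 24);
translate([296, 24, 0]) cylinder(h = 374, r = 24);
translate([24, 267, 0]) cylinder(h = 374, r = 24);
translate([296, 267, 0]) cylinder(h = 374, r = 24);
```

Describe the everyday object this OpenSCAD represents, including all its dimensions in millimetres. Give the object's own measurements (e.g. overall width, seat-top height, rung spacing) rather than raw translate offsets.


A four-legged stool. The seat is a 320×291×40 mm slab whose top surface is at z = 414 mm; four round legs, each 48 mm in diameter, run from the floor (z = 0) to the underside of the seat, each leg's axis is inset half a diameter from the nearest pair of seat edges (so the leg's bounding box is flush with the corner).


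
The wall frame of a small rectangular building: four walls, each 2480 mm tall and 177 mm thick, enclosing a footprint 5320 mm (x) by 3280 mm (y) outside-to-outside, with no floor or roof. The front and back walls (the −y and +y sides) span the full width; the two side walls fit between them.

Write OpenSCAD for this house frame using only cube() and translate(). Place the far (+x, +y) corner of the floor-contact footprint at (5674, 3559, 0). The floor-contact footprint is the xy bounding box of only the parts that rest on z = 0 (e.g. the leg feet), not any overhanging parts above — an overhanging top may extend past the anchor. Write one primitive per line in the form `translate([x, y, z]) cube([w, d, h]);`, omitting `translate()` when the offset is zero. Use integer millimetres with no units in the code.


translate([354, 279, 0]) cube([5320, 177, 2480]);
translate([354, 3382, 0]) cube([5320, 177, 2480]);
translate([354, 456, 0]) cube([177, 2926, 2480]);
translate([5497, 456, 0]) cube([177, 2926, 2480]);


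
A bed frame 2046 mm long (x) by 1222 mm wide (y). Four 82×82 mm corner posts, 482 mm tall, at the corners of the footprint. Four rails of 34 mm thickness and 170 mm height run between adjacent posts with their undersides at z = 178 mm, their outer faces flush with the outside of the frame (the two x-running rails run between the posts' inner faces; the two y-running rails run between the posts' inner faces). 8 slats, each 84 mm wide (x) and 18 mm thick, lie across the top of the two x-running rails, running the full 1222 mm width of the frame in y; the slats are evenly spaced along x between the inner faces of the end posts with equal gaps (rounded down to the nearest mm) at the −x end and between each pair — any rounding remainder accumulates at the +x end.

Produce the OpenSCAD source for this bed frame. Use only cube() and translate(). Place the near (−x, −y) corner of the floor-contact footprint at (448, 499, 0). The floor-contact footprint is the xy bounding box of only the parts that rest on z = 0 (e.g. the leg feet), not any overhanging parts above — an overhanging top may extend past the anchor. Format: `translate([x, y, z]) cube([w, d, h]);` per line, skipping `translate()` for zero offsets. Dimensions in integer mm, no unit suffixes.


translate([448, 499, 0]) cube([82, 82, 482]);
translate([448, 1639, 0]) cube([82, 82, 482]);
translate([2412, 499, 0]) cube([82, 82, 482]);
translate([2412, 1639, 0]) cube([82, 82, 482]);
translate([530, 499, 178]) cube([1882, 34, 170]);
translate([530, 1687, 178]) cube([1882, 34, 170]);
translate([448, 581, 178]) cube([34, 1058, 170]);
translate([2460, 581, 178]) cube([34, 1058, 170]);
translate([664, 499, 348]) cube([84, 1222, 18]);
translate([882, 499, 348]) cube([84, 1222, 18]);
translate([1100, 499, 348]) cube([84, 1222, 18]);
translate([1318, 499, 348]) cube([84, 1222, 18]);
translate([1536, 499, 348]) cube([84, 1222, 18]);
translate([1754, 499, 348]) cube([84, 1222, 18]);
translate([1972, 499, 348]) cube([84, 1222, 18]);
translate([2190, 499, 348]) cube([84, 1222, 18]);


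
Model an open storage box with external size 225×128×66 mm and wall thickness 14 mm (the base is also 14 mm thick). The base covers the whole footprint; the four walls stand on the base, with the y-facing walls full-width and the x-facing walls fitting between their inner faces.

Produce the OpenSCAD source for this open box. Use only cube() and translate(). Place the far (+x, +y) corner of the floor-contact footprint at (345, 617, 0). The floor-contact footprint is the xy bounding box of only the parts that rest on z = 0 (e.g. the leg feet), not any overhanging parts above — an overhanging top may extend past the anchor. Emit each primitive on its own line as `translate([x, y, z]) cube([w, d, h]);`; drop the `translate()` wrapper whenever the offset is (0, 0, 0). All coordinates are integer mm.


translate([120, 489, 0]) cube([225, 128, 14]);
translate([120, 489, 14]) cube([225, 14, 52]);
translate([120, 603, 14]) cube([225, 14, 52]);
translate([120, 503, 14]) cube([14, 100, 52]);
translate([331, 503, 14]) cube([14, 100, 52]);


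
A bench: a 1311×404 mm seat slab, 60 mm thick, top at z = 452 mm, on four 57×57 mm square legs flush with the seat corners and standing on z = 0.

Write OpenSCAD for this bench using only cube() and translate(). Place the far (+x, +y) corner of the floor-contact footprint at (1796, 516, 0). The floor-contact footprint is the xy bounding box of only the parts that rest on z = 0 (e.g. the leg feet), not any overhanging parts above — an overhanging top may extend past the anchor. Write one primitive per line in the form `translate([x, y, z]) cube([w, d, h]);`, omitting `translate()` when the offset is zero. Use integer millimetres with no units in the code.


translate([485, 112, 392]) cube([1311, 404, 60]);
translate([485, 112, 0]) cube([57, 57, 392]);
translate([485, 459, 0]) cube([57, 57, 392]);
translate([1739, 112, 0]) cube([57, 57, 392]);
translate([1739, 459, 0]) cube([57, 57, 392]);


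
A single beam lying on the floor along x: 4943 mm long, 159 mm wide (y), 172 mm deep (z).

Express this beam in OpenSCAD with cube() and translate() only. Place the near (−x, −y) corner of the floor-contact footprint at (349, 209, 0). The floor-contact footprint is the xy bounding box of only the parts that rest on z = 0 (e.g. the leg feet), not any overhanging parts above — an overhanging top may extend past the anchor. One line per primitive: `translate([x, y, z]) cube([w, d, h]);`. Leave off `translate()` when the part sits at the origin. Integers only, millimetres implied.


translate([349, 209, 0]) cube([4943, 159, 172]);


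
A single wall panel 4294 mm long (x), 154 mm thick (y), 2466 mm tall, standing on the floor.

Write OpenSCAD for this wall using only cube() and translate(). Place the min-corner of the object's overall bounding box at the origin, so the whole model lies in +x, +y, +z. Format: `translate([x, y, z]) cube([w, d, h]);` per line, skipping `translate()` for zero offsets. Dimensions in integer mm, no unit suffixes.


cube([4294, 154, 2466]);


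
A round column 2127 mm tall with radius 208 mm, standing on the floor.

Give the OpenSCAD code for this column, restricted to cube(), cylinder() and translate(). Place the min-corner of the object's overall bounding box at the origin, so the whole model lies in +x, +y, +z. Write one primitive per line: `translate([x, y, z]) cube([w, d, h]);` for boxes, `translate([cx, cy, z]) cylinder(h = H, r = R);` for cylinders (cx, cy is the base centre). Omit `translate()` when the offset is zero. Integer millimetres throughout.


translate([208, 208, 0]) cylinder(h = 2127, r = 208);


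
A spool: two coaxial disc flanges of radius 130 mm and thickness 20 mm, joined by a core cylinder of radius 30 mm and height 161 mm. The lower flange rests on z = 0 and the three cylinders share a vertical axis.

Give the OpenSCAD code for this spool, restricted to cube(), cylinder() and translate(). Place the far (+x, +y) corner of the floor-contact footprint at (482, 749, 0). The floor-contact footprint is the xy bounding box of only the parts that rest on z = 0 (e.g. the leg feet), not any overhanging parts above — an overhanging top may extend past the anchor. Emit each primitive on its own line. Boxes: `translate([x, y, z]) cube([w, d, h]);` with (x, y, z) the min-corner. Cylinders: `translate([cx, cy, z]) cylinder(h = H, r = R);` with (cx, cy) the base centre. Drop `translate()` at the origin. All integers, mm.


translate([352, 619, 0]) cylinder(h = 20, r = 130);
translate([352, 619, 20]) cylinder(h = 161, r = 30);
translate([352, 619, 181]) cylinder(h = 20, r = 130);


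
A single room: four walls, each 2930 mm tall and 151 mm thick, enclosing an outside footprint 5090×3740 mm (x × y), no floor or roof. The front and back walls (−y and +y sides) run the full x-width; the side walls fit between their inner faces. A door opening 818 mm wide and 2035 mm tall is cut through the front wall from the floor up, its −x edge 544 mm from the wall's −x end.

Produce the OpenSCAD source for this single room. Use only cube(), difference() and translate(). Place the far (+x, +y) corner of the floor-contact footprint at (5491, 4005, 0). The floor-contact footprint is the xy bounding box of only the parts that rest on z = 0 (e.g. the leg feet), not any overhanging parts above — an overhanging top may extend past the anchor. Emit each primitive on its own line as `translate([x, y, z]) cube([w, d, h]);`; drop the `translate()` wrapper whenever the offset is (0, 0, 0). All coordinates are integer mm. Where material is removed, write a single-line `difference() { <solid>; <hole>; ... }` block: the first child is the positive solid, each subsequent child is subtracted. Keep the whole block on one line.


difference() { translate([401, 265, 0]) cube([5090, 151, 2930]); translate([945, 265, 0]) cube([818, 151, 2035]); }
translate([401, 3854, 0]) cube([5090, 151, 2930]);
translate([401, 416, 0]) cube([151, 3438, 2930]);
translate([5340, 416, 0]) cube([151, 3438, 2930]);


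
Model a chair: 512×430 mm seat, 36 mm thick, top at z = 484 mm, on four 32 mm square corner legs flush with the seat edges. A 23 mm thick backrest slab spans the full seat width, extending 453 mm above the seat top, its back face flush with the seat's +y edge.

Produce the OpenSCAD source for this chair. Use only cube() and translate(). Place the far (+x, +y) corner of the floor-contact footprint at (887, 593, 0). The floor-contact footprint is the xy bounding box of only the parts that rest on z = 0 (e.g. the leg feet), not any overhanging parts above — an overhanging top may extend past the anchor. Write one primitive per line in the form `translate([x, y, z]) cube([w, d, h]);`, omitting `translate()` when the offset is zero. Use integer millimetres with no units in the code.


translate([375, 163, 448]) cube([512, 430, 36]);
translate([375, 163, 0]) cube([32, 32, 448]);
translate([855, 163, 0]) cube([32, 32, 448]);
translate([375, 561, 0]) cube([32, 32, 448]);
translate([855, 561, 0]) cube([32, 32, 448]);
translate([375, 570, 484]) cube([512, 23, 453]);


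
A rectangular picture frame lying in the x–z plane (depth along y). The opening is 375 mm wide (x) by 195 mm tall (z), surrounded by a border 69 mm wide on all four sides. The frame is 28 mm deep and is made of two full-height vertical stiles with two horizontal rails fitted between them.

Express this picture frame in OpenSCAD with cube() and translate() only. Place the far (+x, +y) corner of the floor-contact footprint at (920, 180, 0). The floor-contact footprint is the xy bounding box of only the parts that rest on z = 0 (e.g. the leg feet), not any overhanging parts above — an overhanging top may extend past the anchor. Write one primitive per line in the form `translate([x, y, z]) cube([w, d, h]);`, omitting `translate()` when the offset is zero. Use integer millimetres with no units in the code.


translate([407, 152, 0]) cube([69, 28, 333]);
translate([851, 152, 0]) cube([69, 28, 333]);
translate([476, 152, 0]) cube([375, 28, 69]);
translate([476, 152, 264]) cube([375, 28, 69]);


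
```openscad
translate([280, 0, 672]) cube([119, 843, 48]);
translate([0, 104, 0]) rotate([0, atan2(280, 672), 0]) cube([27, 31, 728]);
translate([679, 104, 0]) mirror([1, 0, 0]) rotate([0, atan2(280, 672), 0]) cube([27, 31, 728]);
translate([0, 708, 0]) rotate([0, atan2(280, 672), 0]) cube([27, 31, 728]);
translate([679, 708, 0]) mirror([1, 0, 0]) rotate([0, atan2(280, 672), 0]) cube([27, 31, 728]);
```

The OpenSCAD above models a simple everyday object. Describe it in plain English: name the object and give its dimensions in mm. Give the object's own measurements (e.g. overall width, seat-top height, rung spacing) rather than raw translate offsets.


A sawhorse. A 119×843×48 mm beam (x, y, z) sits on two A-frame leg pairs. Each pair is two raked legs of 27×31 mm section (31 mm along y) splaying symmetrically in x. Each leg rises 672 mm vertically over 280 mm of horizontal reach and is 728 mm long along its own axis. Every leg's outer bottom edge rests on the floor and its outer top edge meets a bottom edge of the beam — the left legs (tilting toward +x) meet the beam's −x bottom edge, the right legs (their mirror images, tilting toward −x) meet its +x bottom edge — so the leg tops tuck under the beam, the beam's underside is 672 mm above the floor, and the feet are 679 mm apart outside-to-outside with the beam centred between them. The two leg pairs are set in 104 mm from either end of the beam.


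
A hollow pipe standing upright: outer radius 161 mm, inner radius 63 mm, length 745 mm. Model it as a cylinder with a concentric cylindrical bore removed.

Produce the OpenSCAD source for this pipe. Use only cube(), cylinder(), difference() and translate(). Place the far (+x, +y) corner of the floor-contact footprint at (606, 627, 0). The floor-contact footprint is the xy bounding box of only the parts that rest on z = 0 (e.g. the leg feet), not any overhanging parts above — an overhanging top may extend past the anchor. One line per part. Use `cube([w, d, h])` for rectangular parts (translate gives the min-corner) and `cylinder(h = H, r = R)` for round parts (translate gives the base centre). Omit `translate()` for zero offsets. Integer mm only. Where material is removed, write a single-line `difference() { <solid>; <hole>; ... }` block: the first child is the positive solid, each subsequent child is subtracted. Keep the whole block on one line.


difference() { translate([445, 466, 0]) cylinder(h = 745, r = 161); translate([445, 466, 0]) cylinder(h = 745, r = 63); }


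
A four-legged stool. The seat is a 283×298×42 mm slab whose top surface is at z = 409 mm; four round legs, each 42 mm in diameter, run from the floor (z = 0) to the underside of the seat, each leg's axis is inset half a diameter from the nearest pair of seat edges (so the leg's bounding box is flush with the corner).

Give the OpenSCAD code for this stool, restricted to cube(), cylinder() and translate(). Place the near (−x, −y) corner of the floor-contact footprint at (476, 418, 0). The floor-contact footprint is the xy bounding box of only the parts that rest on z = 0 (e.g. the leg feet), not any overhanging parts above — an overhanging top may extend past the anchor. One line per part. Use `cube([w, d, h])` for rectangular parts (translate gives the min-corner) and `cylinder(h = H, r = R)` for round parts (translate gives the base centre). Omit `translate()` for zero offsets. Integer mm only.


// leg_h = 409 - 42 = 367
translate([476, 418, 367]) cube([283, 298, 42]);
translate([497, 439, 0]) cylinder(h = 367, r = 21);
translate([738, 439, 0]) cylinder(h = 367, r = 21);
translate([497, 695, 0]) cylinder(h = 367, r = 21);
translate([738, 695, 0]) cylinder(h = 367, r = 21);


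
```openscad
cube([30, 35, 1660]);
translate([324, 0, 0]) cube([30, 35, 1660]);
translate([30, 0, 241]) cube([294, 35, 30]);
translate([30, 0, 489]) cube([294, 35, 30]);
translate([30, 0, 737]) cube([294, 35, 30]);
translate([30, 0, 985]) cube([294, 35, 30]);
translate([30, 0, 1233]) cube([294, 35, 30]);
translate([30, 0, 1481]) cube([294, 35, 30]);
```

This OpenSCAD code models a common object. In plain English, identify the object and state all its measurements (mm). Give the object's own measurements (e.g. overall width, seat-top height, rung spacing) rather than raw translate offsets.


A straight ladder. Two 30×35 mm vertical rails, 1660 mm tall, stand 354 mm apart (outside-to-outside) with their front faces coplanar on the −y side. 6 rungs, each 35 mm deep and 30 mm tall, span between the inner faces of the rails, front faces flush with the rails. The lowest rung's underside is at z = 241 mm and rungs are spaced 248 mm apart (underside to underside).


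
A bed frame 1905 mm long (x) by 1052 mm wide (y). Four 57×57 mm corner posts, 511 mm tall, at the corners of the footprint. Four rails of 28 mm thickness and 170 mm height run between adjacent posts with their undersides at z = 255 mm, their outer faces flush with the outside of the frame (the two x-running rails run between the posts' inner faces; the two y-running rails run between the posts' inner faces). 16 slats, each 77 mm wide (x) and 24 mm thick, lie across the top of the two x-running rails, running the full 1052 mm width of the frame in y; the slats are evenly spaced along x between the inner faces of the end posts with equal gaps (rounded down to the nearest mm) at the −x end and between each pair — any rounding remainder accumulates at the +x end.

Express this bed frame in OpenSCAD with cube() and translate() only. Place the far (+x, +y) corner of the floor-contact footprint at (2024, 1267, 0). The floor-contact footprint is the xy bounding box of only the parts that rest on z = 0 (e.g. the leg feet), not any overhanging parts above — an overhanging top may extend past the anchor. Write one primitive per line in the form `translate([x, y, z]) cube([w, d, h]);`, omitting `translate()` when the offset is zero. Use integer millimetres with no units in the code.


translate([119, 215, 0]) cube([57, 57, 511]);
translate([119, 1210, 0]) cube([57, 57, 511]);
translate([1967, 215, 0]) cube([57, 57, 511]);
translate([1967, 1210, 0]) cube([57, 57, 511]);
translate([176, 215, 255]) cube([1791, 28, 170]);
translate([176, 1239, 255]) cube([1791, 28, 170]);
translate([119, 272, 255]) cube([28, 938, 170]);
translate([1996, 272, 255]) cube([28, 938, 170]);
translate([208, 215, 425]) cube([77, 1052, 24]);
translate([317, 215, 425]) cube([77, 1052, 24]);
translate([426, 215, 425]) cube([77, 1052, 24]);
translate([535, 215, 425]) cube([77, 1052, 24]);
translate([644, 215, 425]) cube([77, 1052, 24]);
translate([753, 215, 425]) cube([77, 1052, 24]);
translate([862, 215, 425]) cube([77, 1052, 24]);
translate([971, 215, 425]) cube([77, 1052, 24]);
translate([1080, 215, 425]) cube([77, 1052, 24]);
translate([1189, 215, 425]) cube([77, 1052, 24]);
translate([1298, 215, 425]) cube([77, 1052, 24]);
translate([1407, 215, 425]) cube([77, 1052, 24]);
translate([1516, 215, 425]) cube([77, 1052, 24]);
translate([1625, 215, 425]) cube([77, 1052, 24]);
translate([1734, 215, 425]) cube([77, 1052, 24]);
translate([1843, 215, 425]) cube([77, 1052, 24]);


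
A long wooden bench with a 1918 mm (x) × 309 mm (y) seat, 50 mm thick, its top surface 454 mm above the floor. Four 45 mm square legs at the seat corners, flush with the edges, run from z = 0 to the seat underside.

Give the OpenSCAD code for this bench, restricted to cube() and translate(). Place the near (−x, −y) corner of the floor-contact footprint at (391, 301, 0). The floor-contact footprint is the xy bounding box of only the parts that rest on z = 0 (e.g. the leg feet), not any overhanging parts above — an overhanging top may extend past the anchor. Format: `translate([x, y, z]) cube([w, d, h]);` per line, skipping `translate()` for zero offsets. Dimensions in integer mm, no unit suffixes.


translate([391, 301, 404]) cube([1918, 309, 50]);
translate([391, 301, 0]) cube([45, 45, 404]);
translate([391, 565, 0]) cube([45, 45, 404]);
translate([2264, 301, 0]) cube([45, 45, 404]);
translate([2264, 565, 0]) cube([45, 45, 404]);


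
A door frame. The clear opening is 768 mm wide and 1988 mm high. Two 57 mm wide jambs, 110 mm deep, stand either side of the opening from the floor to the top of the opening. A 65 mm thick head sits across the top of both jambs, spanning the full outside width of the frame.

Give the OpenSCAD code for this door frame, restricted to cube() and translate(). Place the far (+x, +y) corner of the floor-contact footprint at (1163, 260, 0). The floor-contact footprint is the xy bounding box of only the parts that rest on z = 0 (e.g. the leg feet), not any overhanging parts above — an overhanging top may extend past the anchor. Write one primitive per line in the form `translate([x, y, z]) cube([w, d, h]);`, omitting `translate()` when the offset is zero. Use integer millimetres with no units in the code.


translate([281, 150, 0]) cube([57, 110, 1988]);
translate([1106, 150, 0]) cube([57, 110, 1988]);
translate([281, 150, 1988]) cube([882, 110, 65]);


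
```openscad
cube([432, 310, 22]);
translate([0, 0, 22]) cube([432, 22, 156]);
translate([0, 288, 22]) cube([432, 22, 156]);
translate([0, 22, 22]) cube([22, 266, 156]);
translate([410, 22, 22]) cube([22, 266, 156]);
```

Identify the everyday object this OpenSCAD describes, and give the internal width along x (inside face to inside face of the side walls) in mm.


An open box. The internal width is 388 mm.

A 432×310 base slab with four walls standing on it — an open box. The base is 432 mm wide and the walls are 22 mm thick, so the internal width is 432 − 2 × 22 = 388 mm.


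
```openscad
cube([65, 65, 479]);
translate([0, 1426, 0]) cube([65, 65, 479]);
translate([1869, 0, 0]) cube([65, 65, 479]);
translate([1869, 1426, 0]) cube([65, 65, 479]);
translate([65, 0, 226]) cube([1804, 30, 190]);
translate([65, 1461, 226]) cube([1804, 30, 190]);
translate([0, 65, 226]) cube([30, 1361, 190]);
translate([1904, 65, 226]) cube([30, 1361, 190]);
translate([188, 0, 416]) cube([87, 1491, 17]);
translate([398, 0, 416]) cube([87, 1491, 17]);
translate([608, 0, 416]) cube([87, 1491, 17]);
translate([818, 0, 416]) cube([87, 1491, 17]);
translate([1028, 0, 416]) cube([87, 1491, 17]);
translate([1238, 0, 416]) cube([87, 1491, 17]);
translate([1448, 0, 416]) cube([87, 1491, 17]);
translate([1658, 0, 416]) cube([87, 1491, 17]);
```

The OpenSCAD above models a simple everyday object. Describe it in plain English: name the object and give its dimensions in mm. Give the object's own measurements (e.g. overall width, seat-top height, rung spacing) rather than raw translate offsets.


A bed frame 1934 mm long (x) by 1491 mm wide (y). Four 65×65 mm corner posts, 479 mm tall, at the corners of the footprint. Four rails of 30 mm thickness and 190 mm height run between adjacent posts with their undersides at z = 226 mm, their outer faces flush with the outside of the frame (the two x-running rails run between the posts' inner faces; the two y-running rails run between the posts' inner faces). 8 slats, each 87 mm wide (x) and 17 mm thick, lie across the top of the two x-running rails, running the full 1491 mm width of the frame in y; along x they sit between the end posts with a 123 mm gap after the −x posts and between neighbouring slats, leaving 124 mm before the +x posts.


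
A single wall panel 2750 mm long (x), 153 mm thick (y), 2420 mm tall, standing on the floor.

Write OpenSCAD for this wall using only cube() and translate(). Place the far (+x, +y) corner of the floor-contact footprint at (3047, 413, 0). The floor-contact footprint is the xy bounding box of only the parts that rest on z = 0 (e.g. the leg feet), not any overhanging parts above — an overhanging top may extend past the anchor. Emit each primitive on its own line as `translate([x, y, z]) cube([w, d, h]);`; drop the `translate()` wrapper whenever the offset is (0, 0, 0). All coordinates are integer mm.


translate([297, 260, 0]) cube([2750, 153, 2420]);


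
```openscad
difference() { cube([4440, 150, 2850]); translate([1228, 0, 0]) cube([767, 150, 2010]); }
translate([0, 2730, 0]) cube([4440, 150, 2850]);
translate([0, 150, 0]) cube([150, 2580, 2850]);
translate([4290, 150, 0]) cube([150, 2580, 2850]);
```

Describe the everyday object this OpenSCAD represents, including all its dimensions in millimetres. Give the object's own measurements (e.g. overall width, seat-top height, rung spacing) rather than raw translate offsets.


A single room: four walls, each 2850 mm tall and 150 mm thick, enclosing an outside footprint 4440×2880 mm (x × y), no floor or roof. The front and back walls (−y and +y sides) run the full x-width; the side walls fit between their inner faces. A door opening 767 mm wide and 2010 mm tall is cut through the front wall from the floor up, its −x edge 1228 mm from the wall's −x end.


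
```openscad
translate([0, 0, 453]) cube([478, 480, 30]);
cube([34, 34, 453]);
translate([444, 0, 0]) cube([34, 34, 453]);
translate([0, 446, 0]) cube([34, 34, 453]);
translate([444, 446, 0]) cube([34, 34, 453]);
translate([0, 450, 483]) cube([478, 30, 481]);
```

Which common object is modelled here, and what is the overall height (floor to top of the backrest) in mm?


A chair. The overall height is 964 mm.

A slab on four corner posts with a tall panel at the back — a chair. The seat slab sits at z = 453 with thickness 30, and the 481 mm backrest starts at the seat top, so the overall height is 453 + 30 + 481 = 964 mm.


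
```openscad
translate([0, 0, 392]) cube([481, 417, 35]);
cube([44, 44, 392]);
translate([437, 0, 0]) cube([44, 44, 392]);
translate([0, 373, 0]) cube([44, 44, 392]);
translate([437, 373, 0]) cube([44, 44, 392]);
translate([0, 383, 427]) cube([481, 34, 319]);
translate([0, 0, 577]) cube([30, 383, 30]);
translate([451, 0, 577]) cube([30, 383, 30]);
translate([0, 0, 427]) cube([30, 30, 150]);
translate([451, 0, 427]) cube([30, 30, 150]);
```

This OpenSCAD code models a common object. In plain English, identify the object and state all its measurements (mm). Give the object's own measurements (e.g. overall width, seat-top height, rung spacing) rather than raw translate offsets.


A chair. The seat is a 481×417×35 mm slab with its top at z = 427 mm, on four 44×44 mm corner legs (flush with the seat edges, standing on z = 0). A flat backrest 34 mm thick, 319 mm tall, spans the full seat width and rises from the seat top along its +y edge, rear face flush with the rear of the seat. Two armrests of 30×30 mm section run along each side from the seat's front edge to the front of the backrest, top faces 180 mm above the seat top and outer faces flush with the seat's x-edges; a 30×30 mm post under the front of each armrest stands on the seat at the front corner.


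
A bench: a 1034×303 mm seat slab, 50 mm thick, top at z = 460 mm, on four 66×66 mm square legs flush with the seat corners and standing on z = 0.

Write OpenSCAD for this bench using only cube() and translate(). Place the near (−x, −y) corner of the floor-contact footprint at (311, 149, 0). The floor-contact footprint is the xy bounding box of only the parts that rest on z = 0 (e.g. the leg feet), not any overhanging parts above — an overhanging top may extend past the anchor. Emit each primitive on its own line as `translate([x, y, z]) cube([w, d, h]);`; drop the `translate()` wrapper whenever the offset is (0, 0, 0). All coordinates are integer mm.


translate([311, 149, 410]) cube([1034, 303, 50]);
translate([311, 149, 0]) cube([66, 66, 410]);
translate([311, 386, 0]) cube([66, 66, 410]);
translate([1279, 149, 0]) cube([66, 66, 410]);
translate([1279, 386, 0]) cube([66, 66, 410]);


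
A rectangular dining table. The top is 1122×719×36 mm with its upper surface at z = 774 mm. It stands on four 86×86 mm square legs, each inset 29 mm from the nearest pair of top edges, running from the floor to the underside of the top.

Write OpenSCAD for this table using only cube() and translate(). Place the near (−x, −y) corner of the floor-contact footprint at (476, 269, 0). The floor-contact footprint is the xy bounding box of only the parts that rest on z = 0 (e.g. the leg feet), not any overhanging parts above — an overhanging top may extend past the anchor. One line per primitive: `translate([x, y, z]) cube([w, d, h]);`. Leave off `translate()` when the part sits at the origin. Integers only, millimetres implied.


translate([447, 240, 738]) cube([1122, 719, 36]);
translate([476, 269, 0]) cube([86, 86, 738]);
translate([1454, 269, 0]) cube([86, 86, 738]);
translate([476, 844, 0]) cube([86, 86, 738]);
translate([1454, 844, 0]) cube([86, 86, 738]);


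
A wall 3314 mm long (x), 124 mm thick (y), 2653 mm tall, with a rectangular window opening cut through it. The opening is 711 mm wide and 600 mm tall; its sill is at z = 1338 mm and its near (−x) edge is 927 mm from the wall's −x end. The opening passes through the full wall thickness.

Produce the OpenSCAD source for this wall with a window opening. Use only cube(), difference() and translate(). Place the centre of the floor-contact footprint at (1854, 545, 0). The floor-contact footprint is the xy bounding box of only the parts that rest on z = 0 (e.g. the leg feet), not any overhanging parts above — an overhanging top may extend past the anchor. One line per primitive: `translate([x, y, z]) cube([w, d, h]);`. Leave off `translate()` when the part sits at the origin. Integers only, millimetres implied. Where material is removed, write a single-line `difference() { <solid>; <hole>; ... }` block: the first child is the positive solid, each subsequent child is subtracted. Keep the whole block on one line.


difference() { translate([197, 483, 0]) cube([3314, 124, 2653]); translate([1124, 483, 1338]) cube([711, 124, 600]); }
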